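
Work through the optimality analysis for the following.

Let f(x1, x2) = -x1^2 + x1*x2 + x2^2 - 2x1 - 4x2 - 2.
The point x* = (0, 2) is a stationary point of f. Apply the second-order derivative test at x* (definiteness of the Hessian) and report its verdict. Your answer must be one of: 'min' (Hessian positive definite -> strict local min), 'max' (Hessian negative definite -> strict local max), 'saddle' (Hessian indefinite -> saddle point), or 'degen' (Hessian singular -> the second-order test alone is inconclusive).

Compute the Hessian H = grad^2 f:
  H = [[-2, 1], [1, 2]]
Verify stationarity: grad f(x*) = H x* + g = (0, 0).
Eigenvalues of H: -2.2361, 2.2361.
Eigenvalues have mixed signs, so H is indefinite -> x* is a saddle point.

saddle


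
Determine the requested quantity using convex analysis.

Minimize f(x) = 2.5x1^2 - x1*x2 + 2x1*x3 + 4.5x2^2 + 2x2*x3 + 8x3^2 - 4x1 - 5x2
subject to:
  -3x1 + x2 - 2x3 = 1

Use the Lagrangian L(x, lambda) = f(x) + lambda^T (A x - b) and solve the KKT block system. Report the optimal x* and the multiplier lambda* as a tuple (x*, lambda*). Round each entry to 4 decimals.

Form the Lagrangian:
  L(x, lambda) = (1/2) x^T Q x + c^T x + lambda^T (A x - b)
Stationarity (grad_x L = 0): Q x + c + A^T lambda = 0.
Primal feasibility: A x = b.

This gives the KKT block system:
  [ Q   A^T ] [ x     ]   [-c ]
  [ A    0  ] [ lambda ] = [ b ]

Solving the linear system:
  x*      = (0.15, 0.8167, -0.3167)
  lambda* = (-1.5667)
  f(x*)   = -1.5583

x* = (0.15, 0.8167, -0.3167), lambda* = (-1.5667)


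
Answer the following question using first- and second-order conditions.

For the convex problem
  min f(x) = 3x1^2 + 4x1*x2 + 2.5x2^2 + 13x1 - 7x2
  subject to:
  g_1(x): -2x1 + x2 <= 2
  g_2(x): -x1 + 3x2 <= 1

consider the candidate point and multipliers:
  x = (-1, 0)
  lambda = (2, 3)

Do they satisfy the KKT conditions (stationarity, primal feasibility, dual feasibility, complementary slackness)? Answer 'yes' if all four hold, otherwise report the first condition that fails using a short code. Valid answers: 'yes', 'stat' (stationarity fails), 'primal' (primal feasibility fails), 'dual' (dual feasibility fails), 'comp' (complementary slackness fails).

Gradient of f: grad f(x) = Q x + c = (7, -11)
Constraint values g_i(x) = a_i^T x - b_i:
  g_1((-1, 0)) = 0
  g_2((-1, 0)) = 0
Stationarity residual: grad f(x) + sum_i lambda_i a_i = (0, 0)
  -> stationarity OK
Primal feasibility (all g_i <= 0): OK
Dual feasibility (all lambda_i >= 0): OK
Complementary slackness (lambda_i * g_i(x) = 0 for all i): OK

Verdict: yes, KKT holds.

yes


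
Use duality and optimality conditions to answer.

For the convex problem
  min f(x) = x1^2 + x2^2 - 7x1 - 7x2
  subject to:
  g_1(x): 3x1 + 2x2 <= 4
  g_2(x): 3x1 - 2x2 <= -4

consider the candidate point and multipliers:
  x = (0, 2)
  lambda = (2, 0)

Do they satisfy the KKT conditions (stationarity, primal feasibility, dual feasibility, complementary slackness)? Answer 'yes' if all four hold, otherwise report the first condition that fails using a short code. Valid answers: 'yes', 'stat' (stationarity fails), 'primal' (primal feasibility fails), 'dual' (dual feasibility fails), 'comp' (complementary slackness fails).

Gradient of f: grad f(x) = Q x + c = (-7, -3)
Constraint values g_i(x) = a_i^T x - b_i:
  g_1((0, 2)) = 0
  g_2((0, 2)) = 0
Stationarity residual: grad f(x) + sum_i lambda_i a_i = (-1, 1)
  -> stationarity FAILS
Primal feasibility (all g_i <= 0): OK
Dual feasibility (all lambda_i >= 0): OK
Complementary slackness (lambda_i * g_i(x) = 0 for all i): OK

Verdict: the first failing condition is stationarity -> stat.

stat


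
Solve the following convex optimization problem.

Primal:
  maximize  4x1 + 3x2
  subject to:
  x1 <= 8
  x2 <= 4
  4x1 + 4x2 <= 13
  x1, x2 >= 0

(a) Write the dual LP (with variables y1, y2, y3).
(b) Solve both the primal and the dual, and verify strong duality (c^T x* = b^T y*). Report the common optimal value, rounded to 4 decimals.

The standard primal-dual pair for 'max c^T x s.t. A x <= b, x >= 0' is:
  Dual:  min b^T y  s.t.  A^T y >= c,  y >= 0.

So the dual LP is:
  minimize  8y1 + 4y2 + 13y3
  subject to:
    y1 + 4y3 >= 4
    y2 + 4y3 >= 3
    y1, y2, y3 >= 0

Solving the primal: x* = (3.25, 0).
  primal value c^T x* = 13.
Solving the dual: y* = (0, 0, 1).
  dual value b^T y* = 13.
Strong duality: c^T x* = b^T y*. Confirmed.

13


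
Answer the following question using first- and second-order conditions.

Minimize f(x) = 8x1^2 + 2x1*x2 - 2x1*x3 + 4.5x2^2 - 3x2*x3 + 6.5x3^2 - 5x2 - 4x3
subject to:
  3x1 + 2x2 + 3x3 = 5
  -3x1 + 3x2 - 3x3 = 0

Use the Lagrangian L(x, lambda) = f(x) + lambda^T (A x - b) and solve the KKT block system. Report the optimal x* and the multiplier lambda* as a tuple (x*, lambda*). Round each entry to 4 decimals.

Form the Lagrangian:
  L(x, lambda) = (1/2) x^T Q x + c^T x + lambda^T (A x - b)
Stationarity (grad_x L = 0): Q x + c + A^T lambda = 0.
Primal feasibility: A x = b.

This gives the KKT block system:
  [ Q   A^T ] [ x     ]   [-c ]
  [ A    0  ] [ lambda ] = [ b ]

Solving the linear system:
  x*      = (0.1818, 1, 0.8182)
  lambda* = (-1.0364, 0.0545)
  f(x*)   = -1.5455

x* = (0.1818, 1, 0.8182), lambda* = (-1.0364, 0.0545)


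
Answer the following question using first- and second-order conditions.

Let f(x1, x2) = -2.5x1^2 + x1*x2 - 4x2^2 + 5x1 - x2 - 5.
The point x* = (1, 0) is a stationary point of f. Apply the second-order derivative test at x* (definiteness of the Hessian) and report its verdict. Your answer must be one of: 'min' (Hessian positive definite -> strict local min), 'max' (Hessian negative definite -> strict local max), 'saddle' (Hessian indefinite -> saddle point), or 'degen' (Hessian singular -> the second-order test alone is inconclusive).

Compute the Hessian H = grad^2 f:
  H = [[-5, 1], [1, -8]]
Verify stationarity: grad f(x*) = H x* + g = (0, 0).
Eigenvalues of H: -8.3028, -4.6972.
Both eigenvalues < 0, so H is negative definite -> x* is a strict local max.

max


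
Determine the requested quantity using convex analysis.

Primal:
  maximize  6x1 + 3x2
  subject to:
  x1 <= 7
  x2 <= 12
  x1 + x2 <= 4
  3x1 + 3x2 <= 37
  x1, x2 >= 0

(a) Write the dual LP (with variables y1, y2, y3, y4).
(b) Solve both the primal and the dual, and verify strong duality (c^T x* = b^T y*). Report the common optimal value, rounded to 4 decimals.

The standard primal-dual pair for 'max c^T x s.t. A x <= b, x >= 0' is:
  Dual:  min b^T y  s.t.  A^T y >= c,  y >= 0.

So the dual LP is:
  minimize  7y1 + 12y2 + 4y3 + 37y4
  subject to:
    y1 + y3 + 3y4 >= 6
    y2 + y3 + 3y4 >= 3
    y1, y2, y3, y4 >= 0

Solving the primal: x* = (4, 0).
  primal value c^T x* = 24.
Solving the dual: y* = (0, 0, 6, 0).
  dual value b^T y* = 24.
Strong duality: c^T x* = b^T y*. Confirmed.

24


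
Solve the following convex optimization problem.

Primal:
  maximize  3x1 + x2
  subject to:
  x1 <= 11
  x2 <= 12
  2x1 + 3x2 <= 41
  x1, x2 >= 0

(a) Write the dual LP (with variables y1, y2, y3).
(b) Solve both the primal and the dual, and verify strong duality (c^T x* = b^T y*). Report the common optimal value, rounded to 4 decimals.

The standard primal-dual pair for 'max c^T x s.t. A x <= b, x >= 0' is:
  Dual:  min b^T y  s.t.  A^T y >= c,  y >= 0.

So the dual LP is:
  minimize  11y1 + 12y2 + 41y3
  subject to:
    y1 + 2y3 >= 3
    y2 + 3y3 >= 1
    y1, y2, y3 >= 0

Solving the primal: x* = (11, 6.3333).
  primal value c^T x* = 39.3333.
Solving the dual: y* = (2.3333, 0, 0.3333).
  dual value b^T y* = 39.3333.
Strong duality: c^T x* = b^T y*. Confirmed.

39.3333


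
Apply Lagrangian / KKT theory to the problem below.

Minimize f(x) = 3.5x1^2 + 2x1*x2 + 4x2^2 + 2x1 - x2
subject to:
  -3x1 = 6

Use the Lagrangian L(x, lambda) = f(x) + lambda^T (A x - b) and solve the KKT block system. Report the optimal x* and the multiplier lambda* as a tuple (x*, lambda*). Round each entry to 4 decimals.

Form the Lagrangian:
  L(x, lambda) = (1/2) x^T Q x + c^T x + lambda^T (A x - b)
Stationarity (grad_x L = 0): Q x + c + A^T lambda = 0.
Primal feasibility: A x = b.

This gives the KKT block system:
  [ Q   A^T ] [ x     ]   [-c ]
  [ A    0  ] [ lambda ] = [ b ]

Solving the linear system:
  x*      = (-2, 0.625)
  lambda* = (-3.5833)
  f(x*)   = 8.4375

x* = (-2, 0.625), lambda* = (-3.5833)


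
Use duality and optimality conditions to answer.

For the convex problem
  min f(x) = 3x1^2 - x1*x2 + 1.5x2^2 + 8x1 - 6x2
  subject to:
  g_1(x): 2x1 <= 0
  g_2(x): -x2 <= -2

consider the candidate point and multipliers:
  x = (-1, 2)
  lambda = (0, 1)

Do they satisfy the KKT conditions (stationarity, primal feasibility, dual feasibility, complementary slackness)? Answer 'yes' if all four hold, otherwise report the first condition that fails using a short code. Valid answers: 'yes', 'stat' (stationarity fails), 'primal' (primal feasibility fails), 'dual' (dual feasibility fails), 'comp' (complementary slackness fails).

Gradient of f: grad f(x) = Q x + c = (0, 1)
Constraint values g_i(x) = a_i^T x - b_i:
  g_1((-1, 2)) = -2
  g_2((-1, 2)) = 0
Stationarity residual: grad f(x) + sum_i lambda_i a_i = (0, 0)
  -> stationarity OK
Primal feasibility (all g_i <= 0): OK
Dual feasibility (all lambda_i >= 0): OK
Complementary slackness (lambda_i * g_i(x) = 0 for all i): OK

Verdict: yes, KKT holds.

yes


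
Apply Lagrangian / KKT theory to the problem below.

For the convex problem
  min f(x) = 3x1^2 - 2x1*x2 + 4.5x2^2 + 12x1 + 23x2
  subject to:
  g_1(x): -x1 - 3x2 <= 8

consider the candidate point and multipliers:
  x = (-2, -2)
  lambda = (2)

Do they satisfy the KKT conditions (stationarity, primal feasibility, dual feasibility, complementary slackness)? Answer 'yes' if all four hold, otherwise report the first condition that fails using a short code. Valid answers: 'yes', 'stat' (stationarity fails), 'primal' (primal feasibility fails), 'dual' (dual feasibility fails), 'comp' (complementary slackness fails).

Gradient of f: grad f(x) = Q x + c = (4, 9)
Constraint values g_i(x) = a_i^T x - b_i:
  g_1((-2, -2)) = 0
Stationarity residual: grad f(x) + sum_i lambda_i a_i = (2, 3)
  -> stationarity FAILS
Primal feasibility (all g_i <= 0): OK
Dual feasibility (all lambda_i >= 0): OK
Complementary slackness (lambda_i * g_i(x) = 0 for all i): OK

Verdict: the first failing condition is stationarity -> stat.

stat


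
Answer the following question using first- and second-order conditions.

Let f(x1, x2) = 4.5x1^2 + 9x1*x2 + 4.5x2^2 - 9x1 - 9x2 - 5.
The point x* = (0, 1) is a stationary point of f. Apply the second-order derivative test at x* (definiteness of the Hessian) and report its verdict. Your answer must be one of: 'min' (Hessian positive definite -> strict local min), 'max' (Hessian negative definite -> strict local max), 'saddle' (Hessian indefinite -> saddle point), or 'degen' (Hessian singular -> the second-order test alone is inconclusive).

Compute the Hessian H = grad^2 f:
  H = [[9, 9], [9, 9]]
Verify stationarity: grad f(x*) = H x* + g = (0, 0).
Eigenvalues of H: 0, 18.
H has a zero eigenvalue (singular; positive semidefinite but not definite), so H is neither positive definite, negative definite, nor indefinite. The second-order test alone is inconclusive -> degen.
(Indeed, f is constant along the null direction of H through x*, so x* is not a strict local extremum.)

degen


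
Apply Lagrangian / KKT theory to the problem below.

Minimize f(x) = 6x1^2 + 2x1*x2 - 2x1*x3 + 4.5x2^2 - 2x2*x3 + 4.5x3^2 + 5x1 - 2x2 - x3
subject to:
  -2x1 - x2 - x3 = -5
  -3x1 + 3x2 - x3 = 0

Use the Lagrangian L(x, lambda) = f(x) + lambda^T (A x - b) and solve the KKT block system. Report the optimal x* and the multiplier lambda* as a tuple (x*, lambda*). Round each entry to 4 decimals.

Form the Lagrangian:
  L(x, lambda) = (1/2) x^T Q x + c^T x + lambda^T (A x - b)
Stationarity (grad_x L = 0): Q x + c + A^T lambda = 0.
Primal feasibility: A x = b.

This gives the KKT block system:
  [ Q   A^T ] [ x     ]   [-c ]
  [ A    0  ] [ lambda ] = [ b ]

Solving the linear system:
  x*      = (0.9609, 1.4902, 1.5879)
  lambda* = (8.8313, -0.4423)
  f(x*)   = 22.1963

x* = (0.9609, 1.4902, 1.5879), lambda* = (8.8313, -0.4423)


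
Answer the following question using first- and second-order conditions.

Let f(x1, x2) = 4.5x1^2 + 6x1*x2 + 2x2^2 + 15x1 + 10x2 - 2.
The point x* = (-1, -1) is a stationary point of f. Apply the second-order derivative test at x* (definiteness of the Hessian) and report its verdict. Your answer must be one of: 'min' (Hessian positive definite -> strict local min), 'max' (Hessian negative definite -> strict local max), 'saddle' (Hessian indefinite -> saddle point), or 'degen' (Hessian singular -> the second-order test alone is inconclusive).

Compute the Hessian H = grad^2 f:
  H = [[9, 6], [6, 4]]
Verify stationarity: grad f(x*) = H x* + g = (0, 0).
Eigenvalues of H: 0, 13.
H has a zero eigenvalue (singular; positive semidefinite but not definite), so H is neither positive definite, negative definite, nor indefinite. The second-order test alone is inconclusive -> degen.
(Indeed, f is constant along the null direction of H through x*, so x* is not a strict local extremum.)

degen


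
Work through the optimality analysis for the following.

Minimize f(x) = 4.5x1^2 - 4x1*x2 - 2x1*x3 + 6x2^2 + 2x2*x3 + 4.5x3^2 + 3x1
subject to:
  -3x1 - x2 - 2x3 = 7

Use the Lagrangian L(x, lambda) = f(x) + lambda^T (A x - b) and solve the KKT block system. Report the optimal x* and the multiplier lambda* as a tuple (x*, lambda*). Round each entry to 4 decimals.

Form the Lagrangian:
  L(x, lambda) = (1/2) x^T Q x + c^T x + lambda^T (A x - b)
Stationarity (grad_x L = 0): Q x + c + A^T lambda = 0.
Primal feasibility: A x = b.

This gives the KKT block system:
  [ Q   A^T ] [ x     ]   [-c ]
  [ A    0  ] [ lambda ] = [ b ]

Solving the linear system:
  x*      = (-1.611, -0.6157, -0.7757)
  lambda* = (-2.4951)
  f(x*)   = 6.3162

x* = (-1.611, -0.6157, -0.7757), lambda* = (-2.4951)


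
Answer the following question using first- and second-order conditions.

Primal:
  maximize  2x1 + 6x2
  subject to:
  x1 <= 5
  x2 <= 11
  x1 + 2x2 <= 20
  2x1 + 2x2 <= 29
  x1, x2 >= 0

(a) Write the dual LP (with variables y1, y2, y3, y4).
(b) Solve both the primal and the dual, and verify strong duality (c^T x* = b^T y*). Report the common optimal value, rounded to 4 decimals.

The standard primal-dual pair for 'max c^T x s.t. A x <= b, x >= 0' is:
  Dual:  min b^T y  s.t.  A^T y >= c,  y >= 0.

So the dual LP is:
  minimize  5y1 + 11y2 + 20y3 + 29y4
  subject to:
    y1 + y3 + 2y4 >= 2
    y2 + 2y3 + 2y4 >= 6
    y1, y2, y3, y4 >= 0

Solving the primal: x* = (0, 10).
  primal value c^T x* = 60.
Solving the dual: y* = (0, 0, 3, 0).
  dual value b^T y* = 60.
Strong duality: c^T x* = b^T y*. Confirmed.

60


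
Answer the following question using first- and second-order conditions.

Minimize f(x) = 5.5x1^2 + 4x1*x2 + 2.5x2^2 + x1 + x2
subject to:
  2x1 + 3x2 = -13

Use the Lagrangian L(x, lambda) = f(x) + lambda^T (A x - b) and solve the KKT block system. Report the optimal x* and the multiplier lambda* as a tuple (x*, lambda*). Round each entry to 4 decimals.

Form the Lagrangian:
  L(x, lambda) = (1/2) x^T Q x + c^T x + lambda^T (A x - b)
Stationarity (grad_x L = 0): Q x + c + A^T lambda = 0.
Primal feasibility: A x = b.

This gives the KKT block system:
  [ Q   A^T ] [ x     ]   [-c ]
  [ A    0  ] [ lambda ] = [ b ]

Solving the linear system:
  x*      = (0.3239, -4.5493)
  lambda* = (6.8169)
  f(x*)   = 42.1972

x* = (0.3239, -4.5493), lambda* = (6.8169)


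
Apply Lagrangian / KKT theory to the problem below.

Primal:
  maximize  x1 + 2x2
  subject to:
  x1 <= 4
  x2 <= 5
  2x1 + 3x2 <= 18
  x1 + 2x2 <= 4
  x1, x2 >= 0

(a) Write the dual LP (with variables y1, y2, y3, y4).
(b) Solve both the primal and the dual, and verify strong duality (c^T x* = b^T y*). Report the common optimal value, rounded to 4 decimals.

The standard primal-dual pair for 'max c^T x s.t. A x <= b, x >= 0' is:
  Dual:  min b^T y  s.t.  A^T y >= c,  y >= 0.

So the dual LP is:
  minimize  4y1 + 5y2 + 18y3 + 4y4
  subject to:
    y1 + 2y3 + y4 >= 1
    y2 + 3y3 + 2y4 >= 2
    y1, y2, y3, y4 >= 0

Solving the primal: x* = (0, 2).
  primal value c^T x* = 4.
Solving the dual: y* = (0, 0, 0, 1).
  dual value b^T y* = 4.
Strong duality: c^T x* = b^T y*. Confirmed.

4


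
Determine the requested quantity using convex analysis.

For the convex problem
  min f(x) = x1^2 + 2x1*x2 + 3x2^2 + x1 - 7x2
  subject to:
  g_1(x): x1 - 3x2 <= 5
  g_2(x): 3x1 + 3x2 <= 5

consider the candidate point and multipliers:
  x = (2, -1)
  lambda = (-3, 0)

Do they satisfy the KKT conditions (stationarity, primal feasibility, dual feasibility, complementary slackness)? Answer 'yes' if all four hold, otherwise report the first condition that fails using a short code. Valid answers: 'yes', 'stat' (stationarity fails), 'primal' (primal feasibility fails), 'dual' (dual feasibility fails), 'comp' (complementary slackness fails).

Gradient of f: grad f(x) = Q x + c = (3, -9)
Constraint values g_i(x) = a_i^T x - b_i:
  g_1((2, -1)) = 0
  g_2((2, -1)) = -2
Stationarity residual: grad f(x) + sum_i lambda_i a_i = (0, 0)
  -> stationarity OK
Primal feasibility (all g_i <= 0): OK
Dual feasibility (all lambda_i >= 0): FAILS
Complementary slackness (lambda_i * g_i(x) = 0 for all i): OK

Verdict: the first failing condition is dual_feasibility -> dual.

dual


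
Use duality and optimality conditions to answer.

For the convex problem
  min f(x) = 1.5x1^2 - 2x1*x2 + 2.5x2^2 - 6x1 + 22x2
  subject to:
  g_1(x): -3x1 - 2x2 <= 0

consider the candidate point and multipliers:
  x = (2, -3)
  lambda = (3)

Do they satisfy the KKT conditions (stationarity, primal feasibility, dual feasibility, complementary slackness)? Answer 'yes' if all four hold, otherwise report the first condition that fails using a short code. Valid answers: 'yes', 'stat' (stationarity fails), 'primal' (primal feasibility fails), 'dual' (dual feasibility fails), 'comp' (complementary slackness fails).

Gradient of f: grad f(x) = Q x + c = (6, 3)
Constraint values g_i(x) = a_i^T x - b_i:
  g_1((2, -3)) = 0
Stationarity residual: grad f(x) + sum_i lambda_i a_i = (-3, -3)
  -> stationarity FAILS
Primal feasibility (all g_i <= 0): OK
Dual feasibility (all lambda_i >= 0): OK
Complementary slackness (lambda_i * g_i(x) = 0 for all i): OK

Verdict: the first failing condition is stationarity -> stat.

stat


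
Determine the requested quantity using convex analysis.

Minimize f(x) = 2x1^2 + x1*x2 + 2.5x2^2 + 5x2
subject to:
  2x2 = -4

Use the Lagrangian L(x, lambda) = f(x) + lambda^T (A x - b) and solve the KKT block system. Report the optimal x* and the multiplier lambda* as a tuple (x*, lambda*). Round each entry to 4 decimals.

Form the Lagrangian:
  L(x, lambda) = (1/2) x^T Q x + c^T x + lambda^T (A x - b)
Stationarity (grad_x L = 0): Q x + c + A^T lambda = 0.
Primal feasibility: A x = b.

This gives the KKT block system:
  [ Q   A^T ] [ x     ]   [-c ]
  [ A    0  ] [ lambda ] = [ b ]

Solving the linear system:
  x*      = (0.5, -2)
  lambda* = (2.25)
  f(x*)   = -0.5

x* = (0.5, -2), lambda* = (2.25)


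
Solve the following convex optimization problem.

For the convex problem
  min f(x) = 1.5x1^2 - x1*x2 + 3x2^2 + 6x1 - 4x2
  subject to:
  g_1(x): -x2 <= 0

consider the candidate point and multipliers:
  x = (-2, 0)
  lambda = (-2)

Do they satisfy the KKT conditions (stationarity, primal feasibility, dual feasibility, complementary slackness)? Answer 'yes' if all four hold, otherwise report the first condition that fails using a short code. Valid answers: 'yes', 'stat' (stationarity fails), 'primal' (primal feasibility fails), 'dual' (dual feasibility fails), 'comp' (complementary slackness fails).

Gradient of f: grad f(x) = Q x + c = (0, -2)
Constraint values g_i(x) = a_i^T x - b_i:
  g_1((-2, 0)) = 0
Stationarity residual: grad f(x) + sum_i lambda_i a_i = (0, 0)
  -> stationarity OK
Primal feasibility (all g_i <= 0): OK
Dual feasibility (all lambda_i >= 0): FAILS
Complementary slackness (lambda_i * g_i(x) = 0 for all i): OK

Verdict: the first failing condition is dual_feasibility -> dual.

dual


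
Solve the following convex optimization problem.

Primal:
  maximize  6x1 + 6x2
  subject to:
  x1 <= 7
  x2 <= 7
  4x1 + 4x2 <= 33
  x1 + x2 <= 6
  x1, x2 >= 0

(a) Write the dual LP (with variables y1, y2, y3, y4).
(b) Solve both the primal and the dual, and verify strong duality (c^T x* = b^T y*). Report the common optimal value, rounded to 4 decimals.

The standard primal-dual pair for 'max c^T x s.t. A x <= b, x >= 0' is:
  Dual:  min b^T y  s.t.  A^T y >= c,  y >= 0.

So the dual LP is:
  minimize  7y1 + 7y2 + 33y3 + 6y4
  subject to:
    y1 + 4y3 + y4 >= 6
    y2 + 4y3 + y4 >= 6
    y1, y2, y3, y4 >= 0

Solving the primal: x* = (6, 0).
  primal value c^T x* = 36.
Solving the dual: y* = (0, 0, 0, 6).
  dual value b^T y* = 36.
Strong duality: c^T x* = b^T y*. Confirmed.

36


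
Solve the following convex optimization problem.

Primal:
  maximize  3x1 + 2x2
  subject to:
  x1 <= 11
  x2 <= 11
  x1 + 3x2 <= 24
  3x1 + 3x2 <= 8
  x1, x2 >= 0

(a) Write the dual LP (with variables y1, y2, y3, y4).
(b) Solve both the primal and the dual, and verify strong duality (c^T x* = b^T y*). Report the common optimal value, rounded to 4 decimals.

The standard primal-dual pair for 'max c^T x s.t. A x <= b, x >= 0' is:
  Dual:  min b^T y  s.t.  A^T y >= c,  y >= 0.

So the dual LP is:
  minimize  11y1 + 11y2 + 24y3 + 8y4
  subject to:
    y1 + y3 + 3y4 >= 3
    y2 + 3y3 + 3y4 >= 2
    y1, y2, y3, y4 >= 0

Solving the primal: x* = (2.6667, 0).
  primal value c^T x* = 8.
Solving the dual: y* = (0, 0, 0, 1).
  dual value b^T y* = 8.
Strong duality: c^T x* = b^T y*. Confirmed.

8


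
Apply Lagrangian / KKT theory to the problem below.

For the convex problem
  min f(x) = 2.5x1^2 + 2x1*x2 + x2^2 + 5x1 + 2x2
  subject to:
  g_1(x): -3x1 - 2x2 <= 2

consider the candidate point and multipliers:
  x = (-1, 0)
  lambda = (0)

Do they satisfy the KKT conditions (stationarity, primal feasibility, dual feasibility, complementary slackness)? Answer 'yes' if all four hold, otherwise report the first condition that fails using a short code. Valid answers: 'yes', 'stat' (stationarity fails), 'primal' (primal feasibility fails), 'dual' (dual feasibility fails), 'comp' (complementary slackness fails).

Gradient of f: grad f(x) = Q x + c = (0, 0)
Constraint values g_i(x) = a_i^T x - b_i:
  g_1((-1, 0)) = 1
Stationarity residual: grad f(x) + sum_i lambda_i a_i = (0, 0)
  -> stationarity OK
Primal feasibility (all g_i <= 0): FAILS
Dual feasibility (all lambda_i >= 0): OK
Complementary slackness (lambda_i * g_i(x) = 0 for all i): OK

Verdict: the first failing condition is primal_feasibility -> primal.

primal


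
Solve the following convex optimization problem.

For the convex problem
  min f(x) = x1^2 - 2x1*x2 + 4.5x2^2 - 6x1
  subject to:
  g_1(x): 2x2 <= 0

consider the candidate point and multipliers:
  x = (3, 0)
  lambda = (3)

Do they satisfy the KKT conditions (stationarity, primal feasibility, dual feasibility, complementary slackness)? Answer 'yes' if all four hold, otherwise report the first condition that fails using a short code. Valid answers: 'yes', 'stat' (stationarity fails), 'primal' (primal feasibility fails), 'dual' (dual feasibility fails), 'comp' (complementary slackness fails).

Gradient of f: grad f(x) = Q x + c = (0, -6)
Constraint values g_i(x) = a_i^T x - b_i:
  g_1((3, 0)) = 0
Stationarity residual: grad f(x) + sum_i lambda_i a_i = (0, 0)
  -> stationarity OK
Primal feasibility (all g_i <= 0): OK
Dual feasibility (all lambda_i >= 0): OK
Complementary slackness (lambda_i * g_i(x) = 0 for all i): OK

Verdict: yes, KKT holds.

yes


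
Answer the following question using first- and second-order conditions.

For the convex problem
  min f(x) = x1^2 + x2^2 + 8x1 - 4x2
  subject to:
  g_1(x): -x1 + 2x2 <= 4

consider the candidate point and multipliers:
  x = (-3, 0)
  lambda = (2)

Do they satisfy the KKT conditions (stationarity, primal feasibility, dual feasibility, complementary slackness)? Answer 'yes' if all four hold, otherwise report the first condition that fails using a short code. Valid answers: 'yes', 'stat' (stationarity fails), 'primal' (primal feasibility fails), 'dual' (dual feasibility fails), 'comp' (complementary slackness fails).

Gradient of f: grad f(x) = Q x + c = (2, -4)
Constraint values g_i(x) = a_i^T x - b_i:
  g_1((-3, 0)) = -1
Stationarity residual: grad f(x) + sum_i lambda_i a_i = (0, 0)
  -> stationarity OK
Primal feasibility (all g_i <= 0): OK
Dual feasibility (all lambda_i >= 0): OK
Complementary slackness (lambda_i * g_i(x) = 0 for all i): FAILS

Verdict: the first failing condition is complementary_slackness -> comp.

comp


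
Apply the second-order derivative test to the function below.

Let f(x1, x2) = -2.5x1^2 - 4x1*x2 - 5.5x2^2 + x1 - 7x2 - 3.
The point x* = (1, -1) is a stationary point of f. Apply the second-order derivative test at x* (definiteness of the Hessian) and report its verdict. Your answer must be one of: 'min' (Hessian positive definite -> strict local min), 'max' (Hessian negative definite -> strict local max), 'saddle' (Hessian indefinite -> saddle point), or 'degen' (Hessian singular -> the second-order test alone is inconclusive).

Compute the Hessian H = grad^2 f:
  H = [[-5, -4], [-4, -11]]
Verify stationarity: grad f(x*) = H x* + g = (0, 0).
Eigenvalues of H: -13, -3.
Both eigenvalues < 0, so H is negative definite -> x* is a strict local max.

max


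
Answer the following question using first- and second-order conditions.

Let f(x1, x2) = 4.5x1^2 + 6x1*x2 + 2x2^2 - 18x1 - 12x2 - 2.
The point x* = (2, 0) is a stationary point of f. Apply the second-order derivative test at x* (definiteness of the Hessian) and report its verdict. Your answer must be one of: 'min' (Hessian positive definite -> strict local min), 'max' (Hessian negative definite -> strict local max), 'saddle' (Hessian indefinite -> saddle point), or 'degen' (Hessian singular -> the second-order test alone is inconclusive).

Compute the Hessian H = grad^2 f:
  H = [[9, 6], [6, 4]]
Verify stationarity: grad f(x*) = H x* + g = (0, 0).
Eigenvalues of H: 0, 13.
H has a zero eigenvalue (singular; positive semidefinite but not definite), so H is neither positive definite, negative definite, nor indefinite. The second-order test alone is inconclusive -> degen.
(Indeed, f is constant along the null direction of H through x*, so x* is not a strict local extremum.)

degen


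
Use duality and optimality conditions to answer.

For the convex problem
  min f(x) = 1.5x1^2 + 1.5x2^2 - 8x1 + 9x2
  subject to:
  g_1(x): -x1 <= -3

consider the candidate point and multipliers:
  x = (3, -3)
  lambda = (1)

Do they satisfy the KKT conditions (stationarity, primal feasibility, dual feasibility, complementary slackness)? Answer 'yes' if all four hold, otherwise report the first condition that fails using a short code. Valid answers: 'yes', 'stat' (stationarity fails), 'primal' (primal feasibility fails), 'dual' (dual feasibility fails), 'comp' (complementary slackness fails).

Gradient of f: grad f(x) = Q x + c = (1, 0)
Constraint values g_i(x) = a_i^T x - b_i:
  g_1((3, -3)) = 0
Stationarity residual: grad f(x) + sum_i lambda_i a_i = (0, 0)
  -> stationarity OK
Primal feasibility (all g_i <= 0): OK
Dual feasibility (all lambda_i >= 0): OK
Complementary slackness (lambda_i * g_i(x) = 0 for all i): OK

Verdict: yes, KKT holds.

yes


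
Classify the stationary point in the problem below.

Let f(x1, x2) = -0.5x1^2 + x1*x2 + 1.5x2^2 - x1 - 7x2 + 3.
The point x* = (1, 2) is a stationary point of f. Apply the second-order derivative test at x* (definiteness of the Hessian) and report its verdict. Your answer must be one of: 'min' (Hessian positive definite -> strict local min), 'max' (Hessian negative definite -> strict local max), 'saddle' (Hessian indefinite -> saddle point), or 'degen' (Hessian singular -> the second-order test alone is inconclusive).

Compute the Hessian H = grad^2 f:
  H = [[-1, 1], [1, 3]]
Verify stationarity: grad f(x*) = H x* + g = (0, 0).
Eigenvalues of H: -1.2361, 3.2361.
Eigenvalues have mixed signs, so H is indefinite -> x* is a saddle point.

saddle


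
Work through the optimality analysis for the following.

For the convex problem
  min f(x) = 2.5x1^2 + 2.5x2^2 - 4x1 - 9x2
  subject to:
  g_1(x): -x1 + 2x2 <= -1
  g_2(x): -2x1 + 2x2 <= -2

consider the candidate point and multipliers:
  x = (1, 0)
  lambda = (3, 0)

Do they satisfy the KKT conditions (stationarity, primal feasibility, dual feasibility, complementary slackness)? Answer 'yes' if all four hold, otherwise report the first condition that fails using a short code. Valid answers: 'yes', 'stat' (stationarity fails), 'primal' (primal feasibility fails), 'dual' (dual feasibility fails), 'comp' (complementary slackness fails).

Gradient of f: grad f(x) = Q x + c = (1, -9)
Constraint values g_i(x) = a_i^T x - b_i:
  g_1((1, 0)) = 0
  g_2((1, 0)) = 0
Stationarity residual: grad f(x) + sum_i lambda_i a_i = (-2, -3)
  -> stationarity FAILS
Primal feasibility (all g_i <= 0): OK
Dual feasibility (all lambda_i >= 0): OK
Complementary slackness (lambda_i * g_i(x) = 0 for all i): OK

Verdict: the first failing condition is stationarity -> stat.

stat


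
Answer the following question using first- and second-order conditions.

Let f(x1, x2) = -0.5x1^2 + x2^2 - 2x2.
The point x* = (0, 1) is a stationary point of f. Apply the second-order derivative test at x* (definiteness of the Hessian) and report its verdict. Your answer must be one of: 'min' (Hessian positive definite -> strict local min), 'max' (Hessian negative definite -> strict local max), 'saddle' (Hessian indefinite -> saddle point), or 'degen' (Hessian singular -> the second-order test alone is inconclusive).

Compute the Hessian H = grad^2 f:
  H = [[-1, 0], [0, 2]]
Verify stationarity: grad f(x*) = H x* + g = (0, 0).
Eigenvalues of H: -1, 2.
Eigenvalues have mixed signs, so H is indefinite -> x* is a saddle point.

saddle


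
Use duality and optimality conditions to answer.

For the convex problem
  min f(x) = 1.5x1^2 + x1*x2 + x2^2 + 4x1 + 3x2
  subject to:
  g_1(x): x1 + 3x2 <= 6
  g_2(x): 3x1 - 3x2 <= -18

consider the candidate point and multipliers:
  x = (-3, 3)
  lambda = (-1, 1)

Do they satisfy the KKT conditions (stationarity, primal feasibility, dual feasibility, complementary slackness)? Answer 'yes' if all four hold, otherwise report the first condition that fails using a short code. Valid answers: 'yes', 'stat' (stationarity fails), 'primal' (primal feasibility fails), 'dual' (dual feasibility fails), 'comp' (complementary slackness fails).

Gradient of f: grad f(x) = Q x + c = (-2, 6)
Constraint values g_i(x) = a_i^T x - b_i:
  g_1((-3, 3)) = 0
  g_2((-3, 3)) = 0
Stationarity residual: grad f(x) + sum_i lambda_i a_i = (0, 0)
  -> stationarity OK
Primal feasibility (all g_i <= 0): OK
Dual feasibility (all lambda_i >= 0): FAILS
Complementary slackness (lambda_i * g_i(x) = 0 for all i): OK

Verdict: the first failing condition is dual_feasibility -> dual.

dual


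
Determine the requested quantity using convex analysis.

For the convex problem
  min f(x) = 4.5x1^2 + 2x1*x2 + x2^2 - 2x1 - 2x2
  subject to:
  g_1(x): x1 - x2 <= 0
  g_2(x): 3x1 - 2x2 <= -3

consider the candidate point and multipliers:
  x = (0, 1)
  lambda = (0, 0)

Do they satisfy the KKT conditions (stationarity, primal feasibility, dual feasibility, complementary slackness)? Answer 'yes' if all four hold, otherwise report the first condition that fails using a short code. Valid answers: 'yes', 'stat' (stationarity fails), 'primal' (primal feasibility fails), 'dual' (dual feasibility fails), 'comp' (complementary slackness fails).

Gradient of f: grad f(x) = Q x + c = (0, 0)
Constraint values g_i(x) = a_i^T x - b_i:
  g_1((0, 1)) = -1
  g_2((0, 1)) = 1
Stationarity residual: grad f(x) + sum_i lambda_i a_i = (0, 0)
  -> stationarity OK
Primal feasibility (all g_i <= 0): FAILS
Dual feasibility (all lambda_i >= 0): OK
Complementary slackness (lambda_i * g_i(x) = 0 for all i): OK

Verdict: the first failing condition is primal_feasibility -> primal.

primal


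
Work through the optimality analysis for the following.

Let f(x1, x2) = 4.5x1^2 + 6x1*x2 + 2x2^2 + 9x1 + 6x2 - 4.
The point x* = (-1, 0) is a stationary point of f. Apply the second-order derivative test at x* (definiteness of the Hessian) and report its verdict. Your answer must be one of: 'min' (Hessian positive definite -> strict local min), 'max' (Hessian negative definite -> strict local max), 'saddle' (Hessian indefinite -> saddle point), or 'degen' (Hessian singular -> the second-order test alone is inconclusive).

Compute the Hessian H = grad^2 f:
  H = [[9, 6], [6, 4]]
Verify stationarity: grad f(x*) = H x* + g = (0, 0).
Eigenvalues of H: 0, 13.
H has a zero eigenvalue (singular; positive semidefinite but not definite), so H is neither positive definite, negative definite, nor indefinite. The second-order test alone is inconclusive -> degen.
(Indeed, f is constant along the null direction of H through x*, so x* is not a strict local extremum.)

degen


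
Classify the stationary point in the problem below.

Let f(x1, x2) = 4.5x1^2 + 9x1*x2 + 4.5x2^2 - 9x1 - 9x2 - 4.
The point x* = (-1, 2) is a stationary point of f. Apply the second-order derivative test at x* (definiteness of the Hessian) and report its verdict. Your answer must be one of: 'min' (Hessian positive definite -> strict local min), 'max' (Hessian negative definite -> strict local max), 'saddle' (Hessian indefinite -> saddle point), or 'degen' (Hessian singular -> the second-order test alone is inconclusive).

Compute the Hessian H = grad^2 f:
  H = [[9, 9], [9, 9]]
Verify stationarity: grad f(x*) = H x* + g = (0, 0).
Eigenvalues of H: 0, 18.
H has a zero eigenvalue (singular; positive semidefinite but not definite), so H is neither positive definite, negative definite, nor indefinite. The second-order test alone is inconclusive -> degen.
(Indeed, f is constant along the null direction of H through x*, so x* is not a strict local extremum.)

degen


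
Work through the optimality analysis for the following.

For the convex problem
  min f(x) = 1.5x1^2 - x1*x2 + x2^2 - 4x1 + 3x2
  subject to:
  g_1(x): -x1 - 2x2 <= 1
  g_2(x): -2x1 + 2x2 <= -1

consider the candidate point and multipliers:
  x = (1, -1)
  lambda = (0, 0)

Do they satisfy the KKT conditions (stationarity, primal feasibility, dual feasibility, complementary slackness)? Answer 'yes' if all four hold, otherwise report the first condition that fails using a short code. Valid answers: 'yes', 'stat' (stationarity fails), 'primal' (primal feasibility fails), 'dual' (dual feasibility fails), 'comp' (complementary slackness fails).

Gradient of f: grad f(x) = Q x + c = (0, 0)
Constraint values g_i(x) = a_i^T x - b_i:
  g_1((1, -1)) = 0
  g_2((1, -1)) = -3
Stationarity residual: grad f(x) + sum_i lambda_i a_i = (0, 0)
  -> stationarity OK
Primal feasibility (all g_i <= 0): OK
Dual feasibility (all lambda_i >= 0): OK
Complementary slackness (lambda_i * g_i(x) = 0 for all i): OK

Verdict: yes, KKT holds.

yes


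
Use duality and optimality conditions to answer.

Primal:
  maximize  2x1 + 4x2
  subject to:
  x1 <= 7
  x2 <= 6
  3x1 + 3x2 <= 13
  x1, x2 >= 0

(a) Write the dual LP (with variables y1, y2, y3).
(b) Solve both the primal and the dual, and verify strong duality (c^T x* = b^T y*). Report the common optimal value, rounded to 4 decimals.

The standard primal-dual pair for 'max c^T x s.t. A x <= b, x >= 0' is:
  Dual:  min b^T y  s.t.  A^T y >= c,  y >= 0.

So the dual LP is:
  minimize  7y1 + 6y2 + 13y3
  subject to:
    y1 + 3y3 >= 2
    y2 + 3y3 >= 4
    y1, y2, y3 >= 0

Solving the primal: x* = (0, 4.3333).
  primal value c^T x* = 17.3333.
Solving the dual: y* = (0, 0, 1.3333).
  dual value b^T y* = 17.3333.
Strong duality: c^T x* = b^T y*. Confirmed.

17.3333


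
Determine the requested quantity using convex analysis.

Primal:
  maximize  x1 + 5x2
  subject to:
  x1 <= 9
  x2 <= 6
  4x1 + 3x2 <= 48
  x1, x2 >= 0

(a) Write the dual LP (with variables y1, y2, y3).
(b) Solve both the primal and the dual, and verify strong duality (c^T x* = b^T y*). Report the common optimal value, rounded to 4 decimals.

The standard primal-dual pair for 'max c^T x s.t. A x <= b, x >= 0' is:
  Dual:  min b^T y  s.t.  A^T y >= c,  y >= 0.

So the dual LP is:
  minimize  9y1 + 6y2 + 48y3
  subject to:
    y1 + 4y3 >= 1
    y2 + 3y3 >= 5
    y1, y2, y3 >= 0

Solving the primal: x* = (7.5, 6).
  primal value c^T x* = 37.5.
Solving the dual: y* = (0, 4.25, 0.25).
  dual value b^T y* = 37.5.
Strong duality: c^T x* = b^T y*. Confirmed.

37.5


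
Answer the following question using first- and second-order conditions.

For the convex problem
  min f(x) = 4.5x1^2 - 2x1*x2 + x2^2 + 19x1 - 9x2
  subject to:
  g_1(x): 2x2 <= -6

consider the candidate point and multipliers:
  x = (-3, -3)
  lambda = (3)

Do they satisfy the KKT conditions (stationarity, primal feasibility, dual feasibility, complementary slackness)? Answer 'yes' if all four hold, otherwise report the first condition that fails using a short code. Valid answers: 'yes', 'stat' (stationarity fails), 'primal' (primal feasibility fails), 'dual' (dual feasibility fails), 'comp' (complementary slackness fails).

Gradient of f: grad f(x) = Q x + c = (-2, -9)
Constraint values g_i(x) = a_i^T x - b_i:
  g_1((-3, -3)) = 0
Stationarity residual: grad f(x) + sum_i lambda_i a_i = (-2, -3)
  -> stationarity FAILS
Primal feasibility (all g_i <= 0): OK
Dual feasibility (all lambda_i >= 0): OK
Complementary slackness (lambda_i * g_i(x) = 0 for all i): OK

Verdict: the first failing condition is stationarity -> stat.

stat


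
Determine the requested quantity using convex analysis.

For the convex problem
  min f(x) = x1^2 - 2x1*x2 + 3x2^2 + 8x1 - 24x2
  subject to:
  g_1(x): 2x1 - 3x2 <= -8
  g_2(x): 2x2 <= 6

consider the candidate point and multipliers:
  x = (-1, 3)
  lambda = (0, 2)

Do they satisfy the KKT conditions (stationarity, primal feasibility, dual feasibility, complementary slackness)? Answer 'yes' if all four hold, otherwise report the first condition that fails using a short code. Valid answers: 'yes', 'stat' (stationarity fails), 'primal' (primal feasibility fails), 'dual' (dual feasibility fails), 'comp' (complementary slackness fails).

Gradient of f: grad f(x) = Q x + c = (0, -4)
Constraint values g_i(x) = a_i^T x - b_i:
  g_1((-1, 3)) = -3
  g_2((-1, 3)) = 0
Stationarity residual: grad f(x) + sum_i lambda_i a_i = (0, 0)
  -> stationarity OK
Primal feasibility (all g_i <= 0): OK
Dual feasibility (all lambda_i >= 0): OK
Complementary slackness (lambda_i * g_i(x) = 0 for all i): OK

Verdict: yes, KKT holds.

yes


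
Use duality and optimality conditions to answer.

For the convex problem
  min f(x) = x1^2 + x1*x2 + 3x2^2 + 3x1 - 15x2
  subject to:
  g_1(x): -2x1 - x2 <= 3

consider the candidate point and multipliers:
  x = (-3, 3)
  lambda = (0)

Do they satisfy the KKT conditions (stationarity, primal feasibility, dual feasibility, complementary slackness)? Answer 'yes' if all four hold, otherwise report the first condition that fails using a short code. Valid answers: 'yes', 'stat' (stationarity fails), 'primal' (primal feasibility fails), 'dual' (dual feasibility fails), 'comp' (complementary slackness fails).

Gradient of f: grad f(x) = Q x + c = (0, 0)
Constraint values g_i(x) = a_i^T x - b_i:
  g_1((-3, 3)) = 0
Stationarity residual: grad f(x) + sum_i lambda_i a_i = (0, 0)
  -> stationarity OK
Primal feasibility (all g_i <= 0): OK
Dual feasibility (all lambda_i >= 0): OK
Complementary slackness (lambda_i * g_i(x) = 0 for all i): OK

Verdict: yes, KKT holds.

yes


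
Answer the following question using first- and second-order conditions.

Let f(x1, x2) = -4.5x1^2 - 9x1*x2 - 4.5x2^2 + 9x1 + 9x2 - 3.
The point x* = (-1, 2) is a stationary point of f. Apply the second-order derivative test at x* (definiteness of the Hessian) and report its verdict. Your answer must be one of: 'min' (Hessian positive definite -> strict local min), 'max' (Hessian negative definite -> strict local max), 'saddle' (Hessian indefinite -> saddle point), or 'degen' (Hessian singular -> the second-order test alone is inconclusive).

Compute the Hessian H = grad^2 f:
  H = [[-9, -9], [-9, -9]]
Verify stationarity: grad f(x*) = H x* + g = (0, 0).
Eigenvalues of H: -18, 0.
H has a zero eigenvalue (singular; negative semidefinite but not definite), so H is neither positive definite, negative definite, nor indefinite. The second-order test alone is inconclusive -> degen.
(Indeed, f is constant along the null direction of H through x*, so x* is not a strict local extremum.)

degen
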